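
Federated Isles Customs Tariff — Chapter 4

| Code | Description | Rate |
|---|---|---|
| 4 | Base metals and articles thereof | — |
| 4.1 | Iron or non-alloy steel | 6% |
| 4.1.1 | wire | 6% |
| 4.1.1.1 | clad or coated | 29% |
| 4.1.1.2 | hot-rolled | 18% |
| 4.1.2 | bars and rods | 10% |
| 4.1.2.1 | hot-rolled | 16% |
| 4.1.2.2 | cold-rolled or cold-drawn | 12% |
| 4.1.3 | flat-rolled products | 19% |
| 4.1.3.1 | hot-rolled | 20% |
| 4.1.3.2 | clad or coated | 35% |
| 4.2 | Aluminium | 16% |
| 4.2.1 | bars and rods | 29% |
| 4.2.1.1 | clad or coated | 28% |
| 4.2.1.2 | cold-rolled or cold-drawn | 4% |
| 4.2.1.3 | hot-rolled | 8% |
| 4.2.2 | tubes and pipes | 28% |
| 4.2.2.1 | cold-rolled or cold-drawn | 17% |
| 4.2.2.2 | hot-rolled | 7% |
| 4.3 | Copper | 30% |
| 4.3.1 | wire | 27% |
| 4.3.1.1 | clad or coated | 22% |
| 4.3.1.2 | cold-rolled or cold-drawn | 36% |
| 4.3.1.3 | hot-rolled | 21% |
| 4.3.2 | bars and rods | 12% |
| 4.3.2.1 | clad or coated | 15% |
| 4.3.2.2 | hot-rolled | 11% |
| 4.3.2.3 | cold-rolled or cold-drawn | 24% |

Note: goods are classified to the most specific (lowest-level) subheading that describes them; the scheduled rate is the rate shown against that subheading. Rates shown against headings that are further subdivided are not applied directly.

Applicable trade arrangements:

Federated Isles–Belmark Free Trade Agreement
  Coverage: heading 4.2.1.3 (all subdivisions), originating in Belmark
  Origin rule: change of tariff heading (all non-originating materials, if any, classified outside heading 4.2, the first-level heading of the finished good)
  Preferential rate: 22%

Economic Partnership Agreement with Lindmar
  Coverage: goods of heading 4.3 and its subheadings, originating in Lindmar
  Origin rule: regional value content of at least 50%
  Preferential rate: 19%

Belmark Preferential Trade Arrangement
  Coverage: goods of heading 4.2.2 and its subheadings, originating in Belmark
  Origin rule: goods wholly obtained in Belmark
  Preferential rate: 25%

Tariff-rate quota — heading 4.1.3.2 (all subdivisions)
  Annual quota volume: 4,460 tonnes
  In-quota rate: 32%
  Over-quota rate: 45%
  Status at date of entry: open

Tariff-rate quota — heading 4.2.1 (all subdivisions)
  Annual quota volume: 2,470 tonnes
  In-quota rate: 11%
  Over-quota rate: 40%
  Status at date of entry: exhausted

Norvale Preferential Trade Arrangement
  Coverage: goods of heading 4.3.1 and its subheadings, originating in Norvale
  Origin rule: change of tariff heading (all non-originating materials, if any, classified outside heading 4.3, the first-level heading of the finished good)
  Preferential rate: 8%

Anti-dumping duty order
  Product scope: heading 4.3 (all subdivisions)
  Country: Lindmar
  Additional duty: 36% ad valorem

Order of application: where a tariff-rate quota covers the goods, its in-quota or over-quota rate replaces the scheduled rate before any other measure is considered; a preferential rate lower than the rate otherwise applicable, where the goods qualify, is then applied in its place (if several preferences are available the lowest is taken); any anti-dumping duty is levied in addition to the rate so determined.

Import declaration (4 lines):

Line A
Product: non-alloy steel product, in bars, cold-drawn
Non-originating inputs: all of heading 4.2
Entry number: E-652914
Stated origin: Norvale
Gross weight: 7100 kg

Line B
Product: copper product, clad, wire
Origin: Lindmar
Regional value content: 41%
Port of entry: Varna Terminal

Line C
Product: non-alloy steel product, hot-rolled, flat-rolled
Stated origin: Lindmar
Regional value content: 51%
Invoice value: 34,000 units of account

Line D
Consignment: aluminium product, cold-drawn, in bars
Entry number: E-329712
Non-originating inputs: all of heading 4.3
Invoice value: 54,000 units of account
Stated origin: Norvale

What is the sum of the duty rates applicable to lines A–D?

130%

Line A: non-alloy steel → 4.1; in bars → 4.1.2; cold-drawn → 4.1.2.2. Scheduled 12%. Norvale agreement on 4.3.1: 4.1.2.2 not covered. → 12%.
Line B: copper → 4.3; wire → 4.3.1; clad → 4.3.1.1. Scheduled 22%. Lindmar agreement on 4.3: RVC < 50%; anti-dumping (Lindmar, 4.3): +36%; total 22% + 36% = 58%. → 58%.
Line C: non-alloy steel → 4.1; flat-rolled → 4.1.3; hot-rolled → 4.1.3.1. Scheduled 20%. Lindmar agreement on 4.3: 4.1.3.1 not covered. → 20%.
Line D: aluminium → 4.2; in bars → 4.2.1; cold-drawn → 4.2.1.2. Scheduled 4%. quota on 4.2.1 exhausted → over-quota 40%; Norvale agreement on 4.3.1: 4.2.1.2 not covered. → 40%.
Sum: 12% + 58% + 20% + 40% = 130%.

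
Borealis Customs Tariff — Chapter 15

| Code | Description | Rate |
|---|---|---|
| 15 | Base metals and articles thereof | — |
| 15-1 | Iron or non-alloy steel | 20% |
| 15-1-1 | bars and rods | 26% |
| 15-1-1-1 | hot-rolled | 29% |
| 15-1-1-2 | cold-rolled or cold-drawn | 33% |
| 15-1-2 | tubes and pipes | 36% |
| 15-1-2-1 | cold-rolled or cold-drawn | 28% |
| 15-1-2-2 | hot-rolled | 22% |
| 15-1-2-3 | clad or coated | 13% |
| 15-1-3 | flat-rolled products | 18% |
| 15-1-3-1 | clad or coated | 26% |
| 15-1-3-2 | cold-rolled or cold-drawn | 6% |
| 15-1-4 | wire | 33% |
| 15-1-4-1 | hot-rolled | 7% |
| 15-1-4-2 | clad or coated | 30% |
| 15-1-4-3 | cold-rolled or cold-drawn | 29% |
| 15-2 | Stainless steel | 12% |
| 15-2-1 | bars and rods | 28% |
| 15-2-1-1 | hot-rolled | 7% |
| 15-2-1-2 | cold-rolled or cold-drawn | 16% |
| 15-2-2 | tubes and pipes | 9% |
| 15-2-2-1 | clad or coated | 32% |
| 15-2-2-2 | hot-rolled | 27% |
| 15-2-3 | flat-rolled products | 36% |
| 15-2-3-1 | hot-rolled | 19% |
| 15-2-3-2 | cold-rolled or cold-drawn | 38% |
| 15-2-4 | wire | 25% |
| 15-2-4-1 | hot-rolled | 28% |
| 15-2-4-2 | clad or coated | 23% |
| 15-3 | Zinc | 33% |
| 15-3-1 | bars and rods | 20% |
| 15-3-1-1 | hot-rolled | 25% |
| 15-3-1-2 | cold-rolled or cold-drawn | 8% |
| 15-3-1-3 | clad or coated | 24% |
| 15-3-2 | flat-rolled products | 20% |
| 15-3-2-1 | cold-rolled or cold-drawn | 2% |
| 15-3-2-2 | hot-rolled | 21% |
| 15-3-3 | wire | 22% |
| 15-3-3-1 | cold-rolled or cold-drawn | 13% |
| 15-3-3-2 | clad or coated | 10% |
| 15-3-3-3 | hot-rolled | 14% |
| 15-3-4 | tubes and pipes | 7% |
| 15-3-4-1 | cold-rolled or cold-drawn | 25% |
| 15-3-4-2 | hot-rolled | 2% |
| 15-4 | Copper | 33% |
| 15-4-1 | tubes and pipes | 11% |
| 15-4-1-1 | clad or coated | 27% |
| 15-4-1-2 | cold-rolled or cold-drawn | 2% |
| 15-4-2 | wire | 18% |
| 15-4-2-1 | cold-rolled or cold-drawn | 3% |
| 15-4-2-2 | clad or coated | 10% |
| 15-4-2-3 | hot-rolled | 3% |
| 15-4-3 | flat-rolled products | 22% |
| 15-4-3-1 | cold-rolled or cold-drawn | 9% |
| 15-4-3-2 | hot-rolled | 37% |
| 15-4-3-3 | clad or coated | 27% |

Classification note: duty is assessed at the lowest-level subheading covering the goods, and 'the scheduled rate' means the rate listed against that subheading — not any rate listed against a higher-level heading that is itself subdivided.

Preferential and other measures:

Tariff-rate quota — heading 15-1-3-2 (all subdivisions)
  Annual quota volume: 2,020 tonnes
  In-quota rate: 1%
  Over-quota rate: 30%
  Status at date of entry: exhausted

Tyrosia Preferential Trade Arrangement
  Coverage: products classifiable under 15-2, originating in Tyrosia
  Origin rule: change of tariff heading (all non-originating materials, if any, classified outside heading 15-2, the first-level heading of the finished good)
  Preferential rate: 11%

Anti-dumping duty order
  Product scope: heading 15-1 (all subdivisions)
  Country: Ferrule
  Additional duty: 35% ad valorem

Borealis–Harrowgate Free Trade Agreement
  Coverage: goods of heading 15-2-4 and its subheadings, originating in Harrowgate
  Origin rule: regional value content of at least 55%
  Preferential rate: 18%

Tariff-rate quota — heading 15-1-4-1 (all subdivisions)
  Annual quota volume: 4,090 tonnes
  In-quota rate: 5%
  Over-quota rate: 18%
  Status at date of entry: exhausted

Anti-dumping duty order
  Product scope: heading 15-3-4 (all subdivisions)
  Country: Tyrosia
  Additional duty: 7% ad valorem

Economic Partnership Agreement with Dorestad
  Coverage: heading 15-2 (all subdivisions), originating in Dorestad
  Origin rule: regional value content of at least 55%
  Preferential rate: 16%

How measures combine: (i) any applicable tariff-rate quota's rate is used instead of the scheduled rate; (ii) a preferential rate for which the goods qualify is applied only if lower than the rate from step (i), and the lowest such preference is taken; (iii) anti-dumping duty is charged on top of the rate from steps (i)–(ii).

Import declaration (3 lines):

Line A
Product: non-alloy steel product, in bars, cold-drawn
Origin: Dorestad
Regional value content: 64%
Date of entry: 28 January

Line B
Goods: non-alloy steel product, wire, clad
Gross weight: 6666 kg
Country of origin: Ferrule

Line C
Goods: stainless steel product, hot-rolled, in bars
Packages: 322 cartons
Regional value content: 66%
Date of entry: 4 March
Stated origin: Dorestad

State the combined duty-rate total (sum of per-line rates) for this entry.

105%

Line A: non-alloy steel → 15-1; in bars → 15-1-1; cold-drawn → 15-1-1-2. Scheduled 33%. Dorestad agreement on 15-2: 15-1-1-2 not covered. → 33%.
Line B: non-alloy steel → 15-1; wire → 15-1-4; clad → 15-1-4-2. Scheduled 30%. anti-dumping (Ferrule, 15-1): +35%; total 30% + 35% = 65%. → 65%.
Line C: stainless steel → 15-2; in bars → 15-2-1; hot-rolled → 15-2-1-1. Scheduled 7%. Dorestad agreement on 15-2: RVC ≥ 55% → 16% available; preference 16% not lower than 7% → no reduction. → 7%.
Sum: 33% + 65% + 7% = 105%.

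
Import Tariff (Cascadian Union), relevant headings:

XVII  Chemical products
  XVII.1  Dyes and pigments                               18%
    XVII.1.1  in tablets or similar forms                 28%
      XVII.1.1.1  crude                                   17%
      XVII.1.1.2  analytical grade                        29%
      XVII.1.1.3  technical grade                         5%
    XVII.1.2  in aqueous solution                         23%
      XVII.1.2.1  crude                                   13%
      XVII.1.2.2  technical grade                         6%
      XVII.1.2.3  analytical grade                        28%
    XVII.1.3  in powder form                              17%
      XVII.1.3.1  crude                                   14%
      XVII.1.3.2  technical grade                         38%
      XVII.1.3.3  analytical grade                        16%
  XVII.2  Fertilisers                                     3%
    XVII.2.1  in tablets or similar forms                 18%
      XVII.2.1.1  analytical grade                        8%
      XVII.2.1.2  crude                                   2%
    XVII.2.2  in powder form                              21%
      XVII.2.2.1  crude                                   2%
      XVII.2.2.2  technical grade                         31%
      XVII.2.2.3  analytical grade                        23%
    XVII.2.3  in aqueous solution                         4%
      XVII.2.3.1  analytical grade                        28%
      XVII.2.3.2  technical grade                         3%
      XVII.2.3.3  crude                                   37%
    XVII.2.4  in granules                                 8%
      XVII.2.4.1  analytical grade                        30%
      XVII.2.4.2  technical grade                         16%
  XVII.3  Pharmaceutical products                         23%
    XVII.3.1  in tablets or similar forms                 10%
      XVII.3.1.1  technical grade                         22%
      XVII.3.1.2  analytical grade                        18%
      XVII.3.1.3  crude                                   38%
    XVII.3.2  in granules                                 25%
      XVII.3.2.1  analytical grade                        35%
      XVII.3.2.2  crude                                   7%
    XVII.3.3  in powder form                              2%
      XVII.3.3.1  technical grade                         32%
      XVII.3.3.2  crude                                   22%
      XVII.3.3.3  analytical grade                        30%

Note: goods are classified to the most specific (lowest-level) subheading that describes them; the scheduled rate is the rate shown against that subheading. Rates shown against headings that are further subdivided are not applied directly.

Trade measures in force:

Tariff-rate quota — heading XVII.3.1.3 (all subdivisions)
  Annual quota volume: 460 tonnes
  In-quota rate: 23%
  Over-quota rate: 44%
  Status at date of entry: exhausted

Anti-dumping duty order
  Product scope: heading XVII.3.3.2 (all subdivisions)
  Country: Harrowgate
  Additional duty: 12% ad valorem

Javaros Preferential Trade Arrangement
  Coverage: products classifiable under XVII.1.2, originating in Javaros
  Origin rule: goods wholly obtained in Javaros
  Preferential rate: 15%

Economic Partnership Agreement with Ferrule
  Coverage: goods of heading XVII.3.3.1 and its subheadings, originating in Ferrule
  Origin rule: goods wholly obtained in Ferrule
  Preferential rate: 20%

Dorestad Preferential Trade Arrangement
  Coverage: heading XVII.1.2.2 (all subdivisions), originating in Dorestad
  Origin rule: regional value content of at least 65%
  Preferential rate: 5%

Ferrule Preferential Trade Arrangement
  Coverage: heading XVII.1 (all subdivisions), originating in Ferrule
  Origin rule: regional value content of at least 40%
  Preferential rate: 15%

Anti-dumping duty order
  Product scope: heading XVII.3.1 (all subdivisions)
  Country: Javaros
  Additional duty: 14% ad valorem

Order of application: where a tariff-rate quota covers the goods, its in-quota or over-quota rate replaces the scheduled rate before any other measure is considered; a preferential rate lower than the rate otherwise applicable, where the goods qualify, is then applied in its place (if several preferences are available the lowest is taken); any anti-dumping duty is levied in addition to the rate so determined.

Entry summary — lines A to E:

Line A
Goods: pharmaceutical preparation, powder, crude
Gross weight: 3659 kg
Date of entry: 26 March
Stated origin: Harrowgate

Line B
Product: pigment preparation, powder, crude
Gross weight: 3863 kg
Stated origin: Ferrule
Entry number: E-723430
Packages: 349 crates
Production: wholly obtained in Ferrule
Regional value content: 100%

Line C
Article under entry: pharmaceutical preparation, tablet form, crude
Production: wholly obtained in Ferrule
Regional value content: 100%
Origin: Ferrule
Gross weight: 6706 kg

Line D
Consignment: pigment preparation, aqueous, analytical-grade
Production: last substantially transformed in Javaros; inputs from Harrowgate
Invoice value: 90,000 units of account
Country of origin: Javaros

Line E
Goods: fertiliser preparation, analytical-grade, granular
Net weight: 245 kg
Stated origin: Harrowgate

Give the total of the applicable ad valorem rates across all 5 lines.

Line A: pharmaceutical → XVII.3; powder → XVII.3.3; crude → XVII.3.3.2. Scheduled 22%. anti-dumping (Harrowgate, XVII.3.3.2): +12%; total 22% + 12% = 34%. → 34%.
Line B: pigment → XVII.1; powder → XVII.1.3; crude → XVII.1.3.1. Scheduled 14%. Ferrule agreement on XVII.3.3.1: XVII.1.3.1 not covered; Ferrule agreement on XVII.1: RVC ≥ 40% → 15% available; preference 15% not lower than 14% → no reduction. → 14%.
Line C: pharmaceutical → XVII.3; tablet form → XVII.3.1; crude → XVII.3.1.3. Scheduled 38%. quota on XVII.3.1.3 exhausted → over-quota 44%; Ferrule agreement on XVII.3.3.1: XVII.3.1.3 not covered; Ferrule agreement on XVII.1: XVII.3.1.3 not covered. → 44%.
Line D: pigment → XVII.1; aqueous → XVII.1.2; analytical-grade → XVII.1.2.3. Scheduled 28%. Javaros agreement on XVII.1.2: not wholly obtained. → 28%.
Line E: fertiliser → XVII.2; granular → XVII.2.4; analytical-grade → XVII.2.4.1. Scheduled 30%. No special measure applies. → 30%.
Sum: 34% + 14% + 44% + 28% + 30% = 150%.

150%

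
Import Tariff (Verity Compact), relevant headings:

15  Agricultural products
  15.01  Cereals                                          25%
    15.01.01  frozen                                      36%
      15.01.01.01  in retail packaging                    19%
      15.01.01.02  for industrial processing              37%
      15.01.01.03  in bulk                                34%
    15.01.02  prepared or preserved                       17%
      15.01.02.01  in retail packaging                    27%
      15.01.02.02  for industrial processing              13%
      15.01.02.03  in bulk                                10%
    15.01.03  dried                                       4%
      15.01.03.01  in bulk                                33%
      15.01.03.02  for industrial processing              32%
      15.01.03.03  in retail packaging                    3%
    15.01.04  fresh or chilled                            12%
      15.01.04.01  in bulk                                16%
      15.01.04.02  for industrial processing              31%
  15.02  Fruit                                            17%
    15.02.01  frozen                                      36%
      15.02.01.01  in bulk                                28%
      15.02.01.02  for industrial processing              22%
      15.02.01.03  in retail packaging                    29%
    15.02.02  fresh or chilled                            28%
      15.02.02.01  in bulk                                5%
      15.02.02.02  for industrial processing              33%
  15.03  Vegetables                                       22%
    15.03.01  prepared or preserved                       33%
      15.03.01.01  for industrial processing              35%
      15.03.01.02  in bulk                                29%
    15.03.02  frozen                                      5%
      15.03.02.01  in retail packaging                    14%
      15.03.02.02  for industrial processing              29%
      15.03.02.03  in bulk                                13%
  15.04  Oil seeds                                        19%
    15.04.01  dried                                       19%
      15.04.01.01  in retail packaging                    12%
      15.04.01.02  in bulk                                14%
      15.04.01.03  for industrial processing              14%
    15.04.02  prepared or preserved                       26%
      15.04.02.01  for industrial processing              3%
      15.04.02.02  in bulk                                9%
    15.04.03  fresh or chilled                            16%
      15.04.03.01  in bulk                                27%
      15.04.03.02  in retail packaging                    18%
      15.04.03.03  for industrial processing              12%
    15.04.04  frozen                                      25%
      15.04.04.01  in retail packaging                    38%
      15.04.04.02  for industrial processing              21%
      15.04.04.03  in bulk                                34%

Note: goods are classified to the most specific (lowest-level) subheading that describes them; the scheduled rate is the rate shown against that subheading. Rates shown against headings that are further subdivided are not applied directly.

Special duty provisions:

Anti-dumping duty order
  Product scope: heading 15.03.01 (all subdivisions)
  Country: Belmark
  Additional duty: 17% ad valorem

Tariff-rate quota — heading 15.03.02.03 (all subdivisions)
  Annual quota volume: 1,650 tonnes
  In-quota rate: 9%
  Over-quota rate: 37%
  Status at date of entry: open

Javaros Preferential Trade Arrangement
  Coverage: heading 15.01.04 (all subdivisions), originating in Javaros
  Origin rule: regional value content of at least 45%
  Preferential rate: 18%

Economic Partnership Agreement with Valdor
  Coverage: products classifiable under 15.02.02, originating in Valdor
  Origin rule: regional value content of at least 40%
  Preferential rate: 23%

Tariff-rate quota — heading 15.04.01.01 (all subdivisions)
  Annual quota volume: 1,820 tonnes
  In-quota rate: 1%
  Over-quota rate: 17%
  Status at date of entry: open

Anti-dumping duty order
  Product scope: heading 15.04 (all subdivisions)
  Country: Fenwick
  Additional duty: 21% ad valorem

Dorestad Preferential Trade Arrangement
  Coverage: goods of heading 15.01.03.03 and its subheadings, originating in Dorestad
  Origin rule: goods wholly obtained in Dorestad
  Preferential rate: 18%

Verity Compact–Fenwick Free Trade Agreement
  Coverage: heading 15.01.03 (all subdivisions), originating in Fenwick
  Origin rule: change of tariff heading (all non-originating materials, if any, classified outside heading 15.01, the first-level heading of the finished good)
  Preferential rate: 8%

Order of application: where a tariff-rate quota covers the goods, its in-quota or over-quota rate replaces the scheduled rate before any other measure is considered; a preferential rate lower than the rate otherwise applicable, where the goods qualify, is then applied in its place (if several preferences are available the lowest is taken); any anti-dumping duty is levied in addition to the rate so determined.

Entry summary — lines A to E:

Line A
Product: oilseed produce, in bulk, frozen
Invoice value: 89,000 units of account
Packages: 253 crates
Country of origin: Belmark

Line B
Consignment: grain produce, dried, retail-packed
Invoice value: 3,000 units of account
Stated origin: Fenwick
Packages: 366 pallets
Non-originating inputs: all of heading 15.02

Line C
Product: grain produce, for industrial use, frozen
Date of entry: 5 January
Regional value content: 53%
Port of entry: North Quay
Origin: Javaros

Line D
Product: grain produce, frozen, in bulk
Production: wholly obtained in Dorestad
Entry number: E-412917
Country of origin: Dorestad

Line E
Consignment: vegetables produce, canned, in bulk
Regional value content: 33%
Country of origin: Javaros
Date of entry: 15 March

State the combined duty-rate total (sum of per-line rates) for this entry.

Line A: oilseed → 15.04; frozen → 15.04.04; in bulk → 15.04.04.03. Scheduled 34%. No special measure applies. → 34%.
Line B: grain → 15.01; dried → 15.01.03; retail-packed → 15.01.03.03. Scheduled 3%. Fenwick agreement on 15.01.03: CTH met → 8% available; preference 8% not lower than 3% → no reduction. → 3%.
Line C: grain → 15.01; frozen → 15.01.01; for industrial use → 15.01.01.02. Scheduled 37%. Javaros agreement on 15.01.04: 15.01.01.02 not covered. → 37%.
Line D: grain → 15.01; frozen → 15.01.01; in bulk → 15.01.01.03. Scheduled 34%. Dorestad agreement on 15.01.03.03: 15.01.01.03 not covered. → 34%.
Line E: vegetables → 15.03; canned → 15.03.01; in bulk → 15.03.01.02. Scheduled 29%. Javaros agreement on 15.01.04: 15.03.01.02 not covered. → 29%.
Sum: 34% + 3% + 37% + 34% + 29% = 137%.

137%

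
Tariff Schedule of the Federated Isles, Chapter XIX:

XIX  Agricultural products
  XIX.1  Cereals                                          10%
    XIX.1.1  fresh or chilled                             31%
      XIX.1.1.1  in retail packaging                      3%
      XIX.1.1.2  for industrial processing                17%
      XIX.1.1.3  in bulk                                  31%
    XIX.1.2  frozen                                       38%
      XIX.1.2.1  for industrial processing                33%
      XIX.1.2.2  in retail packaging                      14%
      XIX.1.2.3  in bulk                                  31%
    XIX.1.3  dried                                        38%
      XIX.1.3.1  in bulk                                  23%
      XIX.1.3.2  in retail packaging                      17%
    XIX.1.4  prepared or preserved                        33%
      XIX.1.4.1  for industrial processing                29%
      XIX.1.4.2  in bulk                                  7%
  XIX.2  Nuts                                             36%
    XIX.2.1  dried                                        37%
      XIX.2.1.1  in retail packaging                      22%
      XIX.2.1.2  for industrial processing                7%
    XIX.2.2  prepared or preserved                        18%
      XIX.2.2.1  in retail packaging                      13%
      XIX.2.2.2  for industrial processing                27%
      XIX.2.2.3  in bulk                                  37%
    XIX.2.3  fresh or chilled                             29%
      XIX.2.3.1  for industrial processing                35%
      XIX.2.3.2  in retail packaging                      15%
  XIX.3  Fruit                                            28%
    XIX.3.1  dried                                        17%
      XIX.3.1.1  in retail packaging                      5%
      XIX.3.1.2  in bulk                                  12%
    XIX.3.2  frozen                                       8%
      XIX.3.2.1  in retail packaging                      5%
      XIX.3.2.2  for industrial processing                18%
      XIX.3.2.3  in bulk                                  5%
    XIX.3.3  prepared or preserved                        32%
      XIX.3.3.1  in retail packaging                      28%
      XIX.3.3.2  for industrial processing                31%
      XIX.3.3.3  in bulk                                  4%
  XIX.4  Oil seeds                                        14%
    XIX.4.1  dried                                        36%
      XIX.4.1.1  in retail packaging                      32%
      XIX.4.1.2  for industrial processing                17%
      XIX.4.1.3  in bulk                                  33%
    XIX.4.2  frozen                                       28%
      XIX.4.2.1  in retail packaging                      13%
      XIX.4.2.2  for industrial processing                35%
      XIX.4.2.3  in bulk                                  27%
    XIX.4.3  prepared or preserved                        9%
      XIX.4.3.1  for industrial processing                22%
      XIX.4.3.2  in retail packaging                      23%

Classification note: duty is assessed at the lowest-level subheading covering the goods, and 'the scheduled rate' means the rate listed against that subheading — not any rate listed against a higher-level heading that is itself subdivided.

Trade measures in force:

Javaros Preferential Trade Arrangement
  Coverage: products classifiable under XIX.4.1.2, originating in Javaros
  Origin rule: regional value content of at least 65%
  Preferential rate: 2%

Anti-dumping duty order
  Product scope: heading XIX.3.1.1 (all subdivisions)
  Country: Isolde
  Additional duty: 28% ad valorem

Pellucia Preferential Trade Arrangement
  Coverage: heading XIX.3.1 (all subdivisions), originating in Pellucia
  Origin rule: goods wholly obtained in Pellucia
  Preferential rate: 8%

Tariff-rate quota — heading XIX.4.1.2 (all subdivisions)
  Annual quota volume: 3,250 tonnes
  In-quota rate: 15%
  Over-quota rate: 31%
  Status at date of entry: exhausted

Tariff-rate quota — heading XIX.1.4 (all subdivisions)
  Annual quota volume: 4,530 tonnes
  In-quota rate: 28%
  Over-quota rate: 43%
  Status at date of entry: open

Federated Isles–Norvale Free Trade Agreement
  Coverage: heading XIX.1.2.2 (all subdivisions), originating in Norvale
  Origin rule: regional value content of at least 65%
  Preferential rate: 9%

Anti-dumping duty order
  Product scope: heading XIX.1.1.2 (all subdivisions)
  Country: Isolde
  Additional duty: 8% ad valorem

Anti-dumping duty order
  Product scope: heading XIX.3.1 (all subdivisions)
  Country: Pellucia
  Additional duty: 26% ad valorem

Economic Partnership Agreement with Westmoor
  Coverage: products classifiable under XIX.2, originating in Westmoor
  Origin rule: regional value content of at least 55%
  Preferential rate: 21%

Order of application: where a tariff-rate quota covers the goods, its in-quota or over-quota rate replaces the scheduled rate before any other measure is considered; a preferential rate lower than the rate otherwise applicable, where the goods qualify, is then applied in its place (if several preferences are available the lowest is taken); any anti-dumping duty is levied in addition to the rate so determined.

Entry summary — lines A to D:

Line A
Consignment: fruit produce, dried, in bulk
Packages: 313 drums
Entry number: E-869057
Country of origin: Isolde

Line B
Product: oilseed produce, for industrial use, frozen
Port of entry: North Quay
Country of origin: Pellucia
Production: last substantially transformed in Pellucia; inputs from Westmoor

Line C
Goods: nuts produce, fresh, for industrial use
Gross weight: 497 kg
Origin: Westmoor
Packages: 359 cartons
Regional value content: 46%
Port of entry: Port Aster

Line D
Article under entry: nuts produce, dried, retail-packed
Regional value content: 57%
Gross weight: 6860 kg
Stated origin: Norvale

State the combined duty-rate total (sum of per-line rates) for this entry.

Line A: fruit → XIX.3; dried → XIX.3.1; in bulk → XIX.3.1.2. Scheduled 12%. No special measure applies. → 12%.
Line B: oilseed → XIX.4; frozen → XIX.4.2; for industrial use → XIX.4.2.2. Scheduled 35%. Pellucia agreement on XIX.3.1: XIX.4.2.2 not covered. → 35%.
Line C: nuts → XIX.2; fresh → XIX.2.3; for industrial use → XIX.2.3.1. Scheduled 35%. Westmoor agreement on XIX.2: RVC < 55%. → 35%.
Line D: nuts → XIX.2; dried → XIX.2.1; retail-packed → XIX.2.1.1. Scheduled 22%. Norvale agreement on XIX.1.2.2: XIX.2.1.1 not covered. → 22%.
Sum: 12% + 35% + 35% + 22% = 104%.

104%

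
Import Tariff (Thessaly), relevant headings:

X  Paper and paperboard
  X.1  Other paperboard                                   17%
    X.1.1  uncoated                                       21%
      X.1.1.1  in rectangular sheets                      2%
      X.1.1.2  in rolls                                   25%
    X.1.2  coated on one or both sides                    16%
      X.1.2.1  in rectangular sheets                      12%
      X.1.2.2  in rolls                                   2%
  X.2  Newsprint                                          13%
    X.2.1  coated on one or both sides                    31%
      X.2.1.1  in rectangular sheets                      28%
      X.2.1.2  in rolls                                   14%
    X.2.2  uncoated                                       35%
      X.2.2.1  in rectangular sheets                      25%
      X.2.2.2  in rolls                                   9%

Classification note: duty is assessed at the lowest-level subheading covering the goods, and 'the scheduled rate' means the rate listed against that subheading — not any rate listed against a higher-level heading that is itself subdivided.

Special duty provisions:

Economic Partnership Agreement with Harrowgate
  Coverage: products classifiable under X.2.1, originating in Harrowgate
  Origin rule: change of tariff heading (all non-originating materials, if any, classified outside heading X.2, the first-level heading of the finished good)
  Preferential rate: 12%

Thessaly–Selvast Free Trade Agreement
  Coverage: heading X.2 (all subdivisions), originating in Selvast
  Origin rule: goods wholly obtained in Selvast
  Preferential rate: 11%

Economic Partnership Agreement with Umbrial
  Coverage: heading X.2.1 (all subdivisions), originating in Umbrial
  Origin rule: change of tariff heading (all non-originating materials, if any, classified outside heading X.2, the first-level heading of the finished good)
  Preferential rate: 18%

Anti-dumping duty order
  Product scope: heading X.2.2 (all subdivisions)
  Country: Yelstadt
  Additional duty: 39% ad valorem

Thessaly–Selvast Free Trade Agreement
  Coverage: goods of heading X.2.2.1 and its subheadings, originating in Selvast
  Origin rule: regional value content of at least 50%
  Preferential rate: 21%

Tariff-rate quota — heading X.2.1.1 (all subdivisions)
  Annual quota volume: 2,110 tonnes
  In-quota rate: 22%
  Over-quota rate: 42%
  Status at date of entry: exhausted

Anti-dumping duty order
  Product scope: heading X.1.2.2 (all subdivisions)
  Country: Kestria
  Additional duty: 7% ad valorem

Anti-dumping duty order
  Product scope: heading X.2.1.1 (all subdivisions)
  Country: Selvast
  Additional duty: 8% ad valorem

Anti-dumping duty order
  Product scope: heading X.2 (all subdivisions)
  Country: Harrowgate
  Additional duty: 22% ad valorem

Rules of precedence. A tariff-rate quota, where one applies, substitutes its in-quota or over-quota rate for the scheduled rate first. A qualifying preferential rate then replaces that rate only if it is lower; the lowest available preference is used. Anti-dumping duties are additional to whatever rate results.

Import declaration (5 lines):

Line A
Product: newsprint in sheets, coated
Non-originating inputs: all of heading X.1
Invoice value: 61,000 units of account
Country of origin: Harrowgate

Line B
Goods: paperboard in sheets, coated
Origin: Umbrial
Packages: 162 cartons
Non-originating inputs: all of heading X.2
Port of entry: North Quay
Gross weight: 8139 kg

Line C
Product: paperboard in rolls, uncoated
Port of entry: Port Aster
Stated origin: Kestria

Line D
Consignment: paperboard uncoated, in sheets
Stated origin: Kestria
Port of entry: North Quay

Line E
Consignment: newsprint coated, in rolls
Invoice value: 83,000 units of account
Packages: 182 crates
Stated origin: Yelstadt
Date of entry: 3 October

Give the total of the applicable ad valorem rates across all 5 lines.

Line A: newsprint → X.2; coated → X.2.1; in sheets → X.2.1.1. Scheduled 28%. quota on X.2.1.1 exhausted → over-quota 42%; Harrowgate agreement on X.2.1: CTH met → 12% available; preferential 12%; anti-dumping (Harrowgate, X.2): +22%; total 12% + 22% = 34%. → 34%.
Line B: paperboard → X.1; coated → X.1.2; in sheets → X.1.2.1. Scheduled 12%. Umbrial agreement on X.2.1: X.1.2.1 not covered. → 12%.
Line C: paperboard → X.1; uncoated → X.1.1; in rolls → X.1.1.2. Scheduled 25%. No special measure applies. → 25%.
Line D: paperboard → X.1; uncoated → X.1.1; in sheets → X.1.1.1. Scheduled 2%. No special measure applies. → 2%.
Line E: newsprint → X.2; coated → X.2.1; in rolls → X.2.1.2. Scheduled 14%. No special measure applies. → 14%.
Sum: 34% + 12% + 25% + 2% + 14% = 87%.

87%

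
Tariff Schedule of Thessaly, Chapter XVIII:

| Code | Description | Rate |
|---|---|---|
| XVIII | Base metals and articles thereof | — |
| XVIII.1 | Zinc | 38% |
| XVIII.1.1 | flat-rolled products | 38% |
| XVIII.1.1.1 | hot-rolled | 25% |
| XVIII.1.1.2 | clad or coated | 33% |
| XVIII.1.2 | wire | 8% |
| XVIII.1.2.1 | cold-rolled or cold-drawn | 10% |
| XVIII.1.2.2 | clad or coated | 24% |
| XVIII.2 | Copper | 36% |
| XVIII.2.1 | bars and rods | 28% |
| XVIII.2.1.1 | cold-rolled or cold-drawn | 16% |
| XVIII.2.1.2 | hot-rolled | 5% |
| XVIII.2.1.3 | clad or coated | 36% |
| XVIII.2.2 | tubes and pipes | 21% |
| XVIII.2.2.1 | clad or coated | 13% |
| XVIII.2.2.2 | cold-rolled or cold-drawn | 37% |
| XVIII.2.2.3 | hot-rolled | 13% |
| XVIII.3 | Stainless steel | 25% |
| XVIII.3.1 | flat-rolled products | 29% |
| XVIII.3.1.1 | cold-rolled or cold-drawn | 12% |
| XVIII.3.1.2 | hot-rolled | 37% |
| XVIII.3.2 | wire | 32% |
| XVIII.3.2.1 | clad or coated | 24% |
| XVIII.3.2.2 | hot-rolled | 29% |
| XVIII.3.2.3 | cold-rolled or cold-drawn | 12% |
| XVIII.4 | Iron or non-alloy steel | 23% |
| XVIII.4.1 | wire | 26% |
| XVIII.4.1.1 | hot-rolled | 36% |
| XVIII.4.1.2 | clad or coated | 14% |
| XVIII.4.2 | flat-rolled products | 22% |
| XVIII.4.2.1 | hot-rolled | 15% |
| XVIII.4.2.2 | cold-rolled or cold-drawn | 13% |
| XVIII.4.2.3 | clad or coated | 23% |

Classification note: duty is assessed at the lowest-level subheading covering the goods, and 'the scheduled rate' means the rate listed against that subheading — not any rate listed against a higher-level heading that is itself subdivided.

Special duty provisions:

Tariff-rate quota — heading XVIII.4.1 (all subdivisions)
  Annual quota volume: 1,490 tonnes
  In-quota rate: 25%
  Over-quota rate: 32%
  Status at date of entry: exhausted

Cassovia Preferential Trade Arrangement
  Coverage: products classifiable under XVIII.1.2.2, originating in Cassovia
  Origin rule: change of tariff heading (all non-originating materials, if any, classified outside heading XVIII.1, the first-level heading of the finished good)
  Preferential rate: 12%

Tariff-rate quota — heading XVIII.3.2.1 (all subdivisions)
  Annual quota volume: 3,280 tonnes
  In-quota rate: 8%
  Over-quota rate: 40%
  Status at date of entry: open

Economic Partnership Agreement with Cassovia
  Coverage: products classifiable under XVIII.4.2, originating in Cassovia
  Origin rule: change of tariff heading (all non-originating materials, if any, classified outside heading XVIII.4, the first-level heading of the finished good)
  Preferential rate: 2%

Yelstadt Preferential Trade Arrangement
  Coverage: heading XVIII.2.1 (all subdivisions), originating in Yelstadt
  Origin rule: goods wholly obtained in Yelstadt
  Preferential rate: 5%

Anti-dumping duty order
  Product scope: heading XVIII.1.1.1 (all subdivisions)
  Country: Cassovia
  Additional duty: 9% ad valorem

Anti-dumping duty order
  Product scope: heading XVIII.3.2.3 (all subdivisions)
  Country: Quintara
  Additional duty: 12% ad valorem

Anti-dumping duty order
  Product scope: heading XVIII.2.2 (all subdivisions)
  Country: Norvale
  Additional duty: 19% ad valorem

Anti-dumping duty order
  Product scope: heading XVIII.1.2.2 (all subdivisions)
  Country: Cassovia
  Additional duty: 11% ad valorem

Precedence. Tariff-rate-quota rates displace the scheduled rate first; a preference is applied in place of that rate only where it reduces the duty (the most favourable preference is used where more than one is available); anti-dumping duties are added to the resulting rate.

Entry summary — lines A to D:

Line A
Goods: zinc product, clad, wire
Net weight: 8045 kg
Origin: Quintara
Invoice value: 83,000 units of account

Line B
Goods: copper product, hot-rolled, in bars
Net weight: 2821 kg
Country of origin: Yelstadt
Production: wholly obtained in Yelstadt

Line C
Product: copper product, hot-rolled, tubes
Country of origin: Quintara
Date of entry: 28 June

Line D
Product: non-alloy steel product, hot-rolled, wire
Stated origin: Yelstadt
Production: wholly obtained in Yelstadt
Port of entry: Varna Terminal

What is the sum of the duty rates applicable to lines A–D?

74%

Line A: zinc → XVIII.1; wire → XVIII.1.2; clad → XVIII.1.2.2. Scheduled 24%. No special measure applies. → 24%.
Line B: copper → XVIII.2; in bars → XVIII.2.1; hot-rolled → XVIII.2.1.2. Scheduled 5%. Yelstadt agreement on XVIII.2.1: wholly obtained → 5% available; preference 5% not lower than 5% → no reduction. → 5%.
Line C: copper → XVIII.2; tubes → XVIII.2.2; hot-rolled → XVIII.2.2.3. Scheduled 13%. No special measure applies. → 13%.
Line D: non-alloy steel → XVIII.4; wire → XVIII.4.1; hot-rolled → XVIII.4.1.1. Scheduled 36%. quota on XVIII.4.1 exhausted → over-quota 32%; Yelstadt agreement on XVIII.2.1: XVIII.4.1.1 not covered. → 32%.
Sum: 24% + 5% + 13% + 32% = 74%.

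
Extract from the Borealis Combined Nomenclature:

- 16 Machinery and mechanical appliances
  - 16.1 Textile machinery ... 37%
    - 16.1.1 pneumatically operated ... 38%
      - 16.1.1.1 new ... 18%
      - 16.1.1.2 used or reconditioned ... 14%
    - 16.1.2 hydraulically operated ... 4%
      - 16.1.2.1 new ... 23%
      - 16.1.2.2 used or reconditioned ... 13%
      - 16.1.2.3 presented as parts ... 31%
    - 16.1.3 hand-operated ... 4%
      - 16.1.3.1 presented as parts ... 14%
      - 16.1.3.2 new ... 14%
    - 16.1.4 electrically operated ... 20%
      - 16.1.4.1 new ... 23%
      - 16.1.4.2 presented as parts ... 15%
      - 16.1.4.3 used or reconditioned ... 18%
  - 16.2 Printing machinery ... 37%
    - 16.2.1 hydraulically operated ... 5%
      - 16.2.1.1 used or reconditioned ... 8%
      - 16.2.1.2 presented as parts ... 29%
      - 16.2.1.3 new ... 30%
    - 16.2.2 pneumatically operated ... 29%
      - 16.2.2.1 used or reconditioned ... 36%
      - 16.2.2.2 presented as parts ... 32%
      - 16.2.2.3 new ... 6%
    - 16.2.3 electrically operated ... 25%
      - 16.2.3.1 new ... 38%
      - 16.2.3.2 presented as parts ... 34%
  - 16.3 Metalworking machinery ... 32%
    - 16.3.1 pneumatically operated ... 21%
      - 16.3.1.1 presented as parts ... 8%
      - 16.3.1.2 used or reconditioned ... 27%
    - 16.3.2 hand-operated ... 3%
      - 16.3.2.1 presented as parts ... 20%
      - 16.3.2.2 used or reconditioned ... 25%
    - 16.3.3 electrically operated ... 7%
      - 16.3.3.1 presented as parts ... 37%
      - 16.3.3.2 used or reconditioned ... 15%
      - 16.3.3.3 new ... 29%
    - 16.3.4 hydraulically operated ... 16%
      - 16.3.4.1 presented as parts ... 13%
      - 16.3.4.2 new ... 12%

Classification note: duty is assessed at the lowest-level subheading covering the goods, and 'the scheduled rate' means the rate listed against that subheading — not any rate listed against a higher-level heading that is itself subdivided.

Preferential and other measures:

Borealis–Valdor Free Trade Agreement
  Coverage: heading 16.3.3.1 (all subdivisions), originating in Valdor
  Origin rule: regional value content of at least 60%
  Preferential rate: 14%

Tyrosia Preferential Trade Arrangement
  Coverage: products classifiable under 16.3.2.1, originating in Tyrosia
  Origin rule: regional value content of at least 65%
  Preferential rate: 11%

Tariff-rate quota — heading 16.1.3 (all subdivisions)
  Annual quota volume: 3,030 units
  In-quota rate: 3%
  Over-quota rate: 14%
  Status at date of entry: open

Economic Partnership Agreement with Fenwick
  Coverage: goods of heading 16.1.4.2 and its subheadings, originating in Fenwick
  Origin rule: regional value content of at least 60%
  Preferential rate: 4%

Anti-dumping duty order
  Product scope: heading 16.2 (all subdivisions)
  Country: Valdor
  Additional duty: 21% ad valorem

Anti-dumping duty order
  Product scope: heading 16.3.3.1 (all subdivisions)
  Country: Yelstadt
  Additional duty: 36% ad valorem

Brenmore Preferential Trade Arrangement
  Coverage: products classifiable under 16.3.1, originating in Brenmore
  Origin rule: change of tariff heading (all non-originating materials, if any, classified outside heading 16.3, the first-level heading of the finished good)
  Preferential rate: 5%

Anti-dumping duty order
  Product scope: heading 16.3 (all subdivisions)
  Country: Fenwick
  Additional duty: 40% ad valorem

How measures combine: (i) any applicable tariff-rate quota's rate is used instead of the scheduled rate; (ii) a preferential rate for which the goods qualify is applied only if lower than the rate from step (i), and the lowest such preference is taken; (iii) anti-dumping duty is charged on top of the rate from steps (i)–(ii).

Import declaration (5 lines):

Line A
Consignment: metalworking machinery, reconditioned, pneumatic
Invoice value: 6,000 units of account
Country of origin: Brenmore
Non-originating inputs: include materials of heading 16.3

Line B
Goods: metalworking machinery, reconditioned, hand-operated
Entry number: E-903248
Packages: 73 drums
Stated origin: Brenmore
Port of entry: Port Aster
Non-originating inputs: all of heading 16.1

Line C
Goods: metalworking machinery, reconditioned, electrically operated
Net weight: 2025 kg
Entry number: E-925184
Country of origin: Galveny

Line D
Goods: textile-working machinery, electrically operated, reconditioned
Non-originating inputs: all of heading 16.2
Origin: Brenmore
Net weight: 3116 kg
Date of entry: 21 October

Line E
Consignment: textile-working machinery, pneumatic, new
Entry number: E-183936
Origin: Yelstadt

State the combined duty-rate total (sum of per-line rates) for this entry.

Line A: metalworking → 16.3; pneumatic → 16.3.1; reconditioned → 16.3.1.2. Scheduled 27%. Brenmore agreement on 16.3.1: CTH not met. → 27%.
Line B: metalworking → 16.3; hand-operated → 16.3.2; reconditioned → 16.3.2.2. Scheduled 25%. Brenmore agreement on 16.3.1: 16.3.2.2 not covered. → 25%.
Line C: metalworking → 16.3; electrically operated → 16.3.3; reconditioned → 16.3.3.2. Scheduled 15%. No special measure applies. → 15%.
Line D: textile-working → 16.1; electrically operated → 16.1.4; reconditioned → 16.1.4.3. Scheduled 18%. Brenmore agreement on 16.3.1: 16.1.4.3 not covered. → 18%.
Line E: textile-working → 16.1; pneumatic → 16.1.1; new → 16.1.1.1. Scheduled 18%. No special measure applies. → 18%.
Sum: 27% + 25% + 15% + 18% + 18% = 103%.

103%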